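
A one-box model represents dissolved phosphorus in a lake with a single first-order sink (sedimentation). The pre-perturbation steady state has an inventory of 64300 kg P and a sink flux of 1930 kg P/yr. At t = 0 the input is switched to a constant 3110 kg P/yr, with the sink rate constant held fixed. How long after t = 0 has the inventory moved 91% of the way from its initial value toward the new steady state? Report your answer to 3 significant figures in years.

80.2 yr

τ = M₀/F₀ = 64300/1930 = 33.32 yr.
The remaining gap fraction is e^(−t/τ); 91% covered ⇒ e^(−t/τ) = 0.0900.
t = −τ ln(0.0900) = 33.32 × 2.408 = 80.22 yr.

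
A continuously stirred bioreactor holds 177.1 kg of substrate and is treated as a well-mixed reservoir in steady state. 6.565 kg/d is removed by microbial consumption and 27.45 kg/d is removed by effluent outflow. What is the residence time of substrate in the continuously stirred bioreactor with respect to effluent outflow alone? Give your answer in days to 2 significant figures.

Residence time with respect to a single sink: τ = M / F_sink.
τ = 177.1 / 27.45 = 6.452 d.

6.5 d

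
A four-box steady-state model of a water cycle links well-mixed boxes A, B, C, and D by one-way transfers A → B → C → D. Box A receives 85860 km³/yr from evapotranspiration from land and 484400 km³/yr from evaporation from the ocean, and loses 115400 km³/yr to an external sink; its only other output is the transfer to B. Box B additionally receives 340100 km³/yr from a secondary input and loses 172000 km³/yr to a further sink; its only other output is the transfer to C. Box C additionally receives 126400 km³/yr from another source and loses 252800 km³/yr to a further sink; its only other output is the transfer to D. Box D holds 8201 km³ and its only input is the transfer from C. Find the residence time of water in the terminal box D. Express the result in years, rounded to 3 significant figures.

Box A: F(A→B) = (85860 + 484400) − 115400 = 454860 km³/yr.
Box B: F(B→C) = (454860 + 340100) − 172000 = 622960 km³/yr.
Box C: F(C→D) = (622960 + 126400) − 252800 = 496560 km³/yr.
Box D throughput = its input = 496560 km³/yr; τ = 8201 / 496560 = 0.01652 yr.

0.0165 yr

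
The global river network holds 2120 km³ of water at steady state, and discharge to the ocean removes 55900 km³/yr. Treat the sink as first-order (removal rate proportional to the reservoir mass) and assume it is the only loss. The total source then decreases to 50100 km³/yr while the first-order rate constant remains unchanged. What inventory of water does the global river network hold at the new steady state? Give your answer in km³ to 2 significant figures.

1900 km³

Rate constant k = F/M = 55900 / 2120 = 26.37 yr⁻¹.
At the new steady state, source = k·M_new ⇒ M_new = 50100 / 26.37 = 1900 km³.
(Equivalently M_new = M × F_new/F_old = 2120 × 50100/55900.)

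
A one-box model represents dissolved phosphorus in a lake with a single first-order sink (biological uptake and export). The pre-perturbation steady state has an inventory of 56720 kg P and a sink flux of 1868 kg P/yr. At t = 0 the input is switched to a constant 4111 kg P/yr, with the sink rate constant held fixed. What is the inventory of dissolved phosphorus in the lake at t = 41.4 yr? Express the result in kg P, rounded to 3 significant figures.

τ = M₀/F₀ = 56720/1868 = 30.36 yr; rate constant k = 1/τ.
New steady state M_∞ = F₁/k = F₁·τ = 4111 × 30.36 = 124830 kg P.
M(t) = M_∞ + (M₀ − M_∞)·e^(−t/τ); t/τ = 41.4/30.36 = 1.363, so e^(−t/τ) = 0.2558.
M(t) = 124830 − 68110 × 0.2558 = 107410 kg P.

107000 kg P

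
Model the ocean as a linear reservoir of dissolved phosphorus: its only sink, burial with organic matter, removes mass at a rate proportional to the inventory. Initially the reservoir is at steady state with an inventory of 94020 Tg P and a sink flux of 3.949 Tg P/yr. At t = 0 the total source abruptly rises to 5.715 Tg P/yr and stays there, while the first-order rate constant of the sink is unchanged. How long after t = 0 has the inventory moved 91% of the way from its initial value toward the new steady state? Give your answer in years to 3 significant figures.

τ = M₀/F₀ = 94020/3.949 = 23810 yr.
The remaining gap fraction is e^(−t/τ); 91% covered ⇒ e^(−t/τ) = 0.0900.
t = −τ ln(0.0900) = 23810 × 2.408 = 57330 yr.

57300 yr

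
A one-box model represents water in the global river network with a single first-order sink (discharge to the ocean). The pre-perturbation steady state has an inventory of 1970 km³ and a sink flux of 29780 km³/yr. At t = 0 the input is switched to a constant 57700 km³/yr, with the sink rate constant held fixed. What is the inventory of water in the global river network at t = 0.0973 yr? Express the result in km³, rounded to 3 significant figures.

τ = M₀/F₀ = 1970/29780 = 0.06615 yr; rate constant k = 1/τ.
New steady state M_∞ = F₁/k = F₁·τ = 57700 × 0.06615 = 3817.0 km³.
M(t) = M_∞ + (M₀ − M_∞)·e^(−t/τ); t/τ = 0.0973/0.06615 = 1.471, so e^(−t/τ) = 0.2297.
M(t) = 3817.0 − 1847 × 0.2297 = 3392.7 km³.

3390 km³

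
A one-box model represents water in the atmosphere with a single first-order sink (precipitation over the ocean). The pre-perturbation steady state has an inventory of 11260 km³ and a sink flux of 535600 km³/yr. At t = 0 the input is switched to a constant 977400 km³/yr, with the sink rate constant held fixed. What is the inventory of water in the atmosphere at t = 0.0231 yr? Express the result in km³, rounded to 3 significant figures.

17500 km³

The sink rate constant is k = F₀/M₀ = 535600/11260 = 47.57 yr⁻¹.
Solving dM/dt = F₁ − kM with M(0) = M₀ gives M(t) = F₁/k + (M₀ − F₁/k)·e^(−kt).
F₁/k = 977400/47.57 = 20548 km³; kt = 47.57 × 0.0231 = 1.099, e^(−kt) = 0.3333.
M(0.0231) = 20548 + (11260 − 20548) × 0.3333 = 20548 − 3095 = 17453 km³.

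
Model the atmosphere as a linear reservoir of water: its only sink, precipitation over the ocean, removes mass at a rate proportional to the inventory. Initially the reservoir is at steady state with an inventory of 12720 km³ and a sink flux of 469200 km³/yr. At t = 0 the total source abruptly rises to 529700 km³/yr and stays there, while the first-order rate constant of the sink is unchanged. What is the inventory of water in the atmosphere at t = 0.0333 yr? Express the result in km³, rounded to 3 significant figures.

τ = M₀/F₀ = 12720/469200 = 0.02711 yr; rate constant k = 1/τ.
New steady state M_∞ = F₁/k = F₁·τ = 529700 × 0.02711 = 14360 km³.
M(t) = M_∞ + (M₀ − M_∞)·e^(−t/τ); t/τ = 0.0333/0.02711 = 1.228, so e^(−t/τ) = 0.2928.
M(t) = 14360 − 1640 × 0.2928 = 13880 km³.

13900 km³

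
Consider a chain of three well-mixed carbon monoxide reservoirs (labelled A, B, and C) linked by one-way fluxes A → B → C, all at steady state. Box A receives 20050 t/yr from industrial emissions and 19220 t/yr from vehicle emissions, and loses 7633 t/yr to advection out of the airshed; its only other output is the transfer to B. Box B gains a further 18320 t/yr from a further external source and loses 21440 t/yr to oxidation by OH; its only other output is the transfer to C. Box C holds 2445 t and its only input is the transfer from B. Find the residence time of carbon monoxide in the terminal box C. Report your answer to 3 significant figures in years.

0.0857 yr

Box A: F(A→B) = (20050 + 19220) − 7633 = 31637 t/yr.
Box B: F(B→C) = (31637 + 18320) − 21440 = 28517 t/yr.
Box C throughput = its input = 28517 t/yr; τ = 2445 / 28517 = 0.08574 yr.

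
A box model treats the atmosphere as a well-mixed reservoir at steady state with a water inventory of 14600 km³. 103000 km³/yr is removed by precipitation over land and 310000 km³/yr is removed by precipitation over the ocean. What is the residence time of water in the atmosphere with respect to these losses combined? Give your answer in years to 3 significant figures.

0.0354 yr

Total removal = 103000 + 310000 = 413000 km³/yr.
τ = M / ΣF_out = 14600 / 413000 = 0.03535 yr.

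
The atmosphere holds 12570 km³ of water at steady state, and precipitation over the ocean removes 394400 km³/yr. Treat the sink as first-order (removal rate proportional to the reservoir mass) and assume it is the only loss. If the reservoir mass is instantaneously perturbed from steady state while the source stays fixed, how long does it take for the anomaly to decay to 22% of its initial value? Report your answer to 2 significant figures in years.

0.048 yr

For a linear reservoir the anomaly decays as exp(−t/τ) with τ = M/F = 12570/394400 = 0.03187 yr.
exp(−t/τ) = 0.22 ⇒ t = −τ ln(0.22) = 0.03187 × 1.514 = 0.04826 yr.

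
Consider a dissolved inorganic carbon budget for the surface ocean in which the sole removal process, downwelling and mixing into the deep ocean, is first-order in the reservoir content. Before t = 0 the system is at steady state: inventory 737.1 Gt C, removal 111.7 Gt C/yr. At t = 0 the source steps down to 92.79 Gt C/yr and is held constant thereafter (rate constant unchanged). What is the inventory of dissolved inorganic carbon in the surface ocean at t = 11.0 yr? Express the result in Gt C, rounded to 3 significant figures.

636 Gt C

τ = M₀/F₀ = 737.1/111.7 = 6.599 yr; rate constant k = 1/τ.
New steady state M_∞ = F₁/k = F₁·τ = 92.79 × 6.599 = 612.31 Gt C.
M(t) = M_∞ + (M₀ − M_∞)·e^(−t/τ); t/τ = 11.0/6.599 = 1.667, so e^(−t/τ) = 0.1888.
M(t) = 612.31 + 124.8 × 0.1888 = 635.88 Gt C.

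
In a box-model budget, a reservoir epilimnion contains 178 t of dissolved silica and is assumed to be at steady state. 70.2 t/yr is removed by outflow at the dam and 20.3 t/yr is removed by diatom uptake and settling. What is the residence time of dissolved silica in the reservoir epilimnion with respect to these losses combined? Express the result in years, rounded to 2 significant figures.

2.0 yr

Total removal = 70.20 + 20.30 = 90.500 t/yr.
τ = M / ΣF_out = 178 / 90.500 = 1.967 yr.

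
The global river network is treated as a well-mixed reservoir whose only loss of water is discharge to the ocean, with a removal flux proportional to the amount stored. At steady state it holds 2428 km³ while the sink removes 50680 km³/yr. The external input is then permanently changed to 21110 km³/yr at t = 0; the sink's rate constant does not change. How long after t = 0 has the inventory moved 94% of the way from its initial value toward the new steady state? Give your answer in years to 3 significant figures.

0.135 yr

τ = M₀/F₀ = 2428/50680 = 0.04791 yr.
The remaining gap fraction is e^(−t/τ); 94% covered ⇒ e^(−t/τ) = 0.0600.
t = −τ ln(0.0600) = 0.04791 × 2.813 = 0.1348 yr.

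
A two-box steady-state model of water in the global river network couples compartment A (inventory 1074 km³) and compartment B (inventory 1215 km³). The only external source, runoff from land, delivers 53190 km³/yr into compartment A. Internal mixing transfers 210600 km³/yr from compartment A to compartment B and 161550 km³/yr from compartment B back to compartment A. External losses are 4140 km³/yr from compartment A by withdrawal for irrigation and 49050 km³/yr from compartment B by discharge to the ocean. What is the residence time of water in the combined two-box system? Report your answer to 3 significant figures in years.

0.0430 yr

For the system as a whole, the A↔B exchange is internal and contributes nothing to the throughput; only the external sinks remove mass.
M_total = 1074 + 1215 = 2289.0 km³.
ΣF_external_out = 4140 + 49050 = 53190 km³/yr.
τ = M_total / ΣF_ext = 2289.0 / 53190 = 0.04303 yr.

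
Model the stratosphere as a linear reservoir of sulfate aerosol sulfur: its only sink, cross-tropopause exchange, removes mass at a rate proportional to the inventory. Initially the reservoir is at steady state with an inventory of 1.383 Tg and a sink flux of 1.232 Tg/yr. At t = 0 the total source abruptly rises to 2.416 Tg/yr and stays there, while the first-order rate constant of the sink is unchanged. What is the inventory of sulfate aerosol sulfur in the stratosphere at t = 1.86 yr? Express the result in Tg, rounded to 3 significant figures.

τ = M₀/F₀ = 1.383/1.232 = 1.123 yr; rate constant k = 1/τ.
New steady state M_∞ = F₁/k = F₁·τ = 2.416 × 1.123 = 2.7121 Tg.
M(t) = M_∞ + (M₀ − M_∞)·e^(−t/τ); t/τ = 1.86/1.123 = 1.657, so e^(−t/τ) = 0.1907.
M(t) = 2.7121 − 1.329 × 0.1907 = 2.4586 Tg.

2.46 Tg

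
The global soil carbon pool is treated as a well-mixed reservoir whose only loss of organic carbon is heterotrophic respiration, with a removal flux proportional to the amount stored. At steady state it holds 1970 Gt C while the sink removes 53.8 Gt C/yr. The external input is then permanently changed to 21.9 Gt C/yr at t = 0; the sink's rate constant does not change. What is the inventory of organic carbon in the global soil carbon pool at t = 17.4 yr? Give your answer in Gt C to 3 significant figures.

The sink rate constant is k = F₀/M₀ = 53.8/1970 = 0.02731 yr⁻¹.
Solving dM/dt = F₁ − kM with M(0) = M₀ gives M(t) = F₁/k + (M₀ − F₁/k)·e^(−kt).
F₁/k = 21.9/0.02731 = 801.91 Gt C; kt = 0.02731 × 17.4 = 0.4752, e^(−kt) = 0.6218.
M(17.4) = 801.91 + (1970 − 801.91) × 0.6218 = 801.91 + 726.3 = 1528.2 Gt C.

1530 Gt C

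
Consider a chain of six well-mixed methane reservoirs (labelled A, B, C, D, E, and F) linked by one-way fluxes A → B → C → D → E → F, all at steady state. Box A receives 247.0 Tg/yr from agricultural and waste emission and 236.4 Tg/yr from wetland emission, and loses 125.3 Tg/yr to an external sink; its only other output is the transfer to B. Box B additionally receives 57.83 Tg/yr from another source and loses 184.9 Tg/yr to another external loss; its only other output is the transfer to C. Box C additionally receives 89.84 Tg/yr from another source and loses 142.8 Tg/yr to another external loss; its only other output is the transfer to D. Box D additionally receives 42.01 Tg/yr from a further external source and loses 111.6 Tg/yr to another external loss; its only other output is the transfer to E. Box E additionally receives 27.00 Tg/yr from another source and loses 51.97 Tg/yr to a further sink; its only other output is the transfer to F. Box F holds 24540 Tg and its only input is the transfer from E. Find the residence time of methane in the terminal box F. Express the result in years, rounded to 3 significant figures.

294 yr

Box A: F(A→B) = (247.0 + 236.4) − 125.3 = 358.10 Tg/yr.
Box B: F(B→C) = (358.10 + 57.83) − 184.9 = 231.03 Tg/yr.
Box C: F(C→D) = (231.03 + 89.84) − 142.8 = 178.07 Tg/yr.
Box D: F(D→E) = (178.07 + 42.01) − 111.6 = 108.48 Tg/yr.
Box E: F(E→F) = (108.48 + 27.00) − 51.97 = 83.510 Tg/yr.
Box F throughput = its input = 83.510 Tg/yr; τ = 24540 / 83.510 = 293.9 yr.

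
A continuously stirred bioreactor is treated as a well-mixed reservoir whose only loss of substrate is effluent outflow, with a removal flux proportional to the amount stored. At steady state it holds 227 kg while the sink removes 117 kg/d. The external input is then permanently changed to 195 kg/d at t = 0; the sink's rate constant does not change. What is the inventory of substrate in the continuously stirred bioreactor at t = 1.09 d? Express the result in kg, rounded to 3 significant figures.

The sink rate constant is k = F₀/M₀ = 117/227 = 0.5154 d⁻¹.
Solving dM/dt = F₁ − kM with M(0) = M₀ gives M(t) = F₁/k + (M₀ − F₁/k)·e^(−kt).
F₁/k = 195/0.5154 = 378.33 kg; kt = 0.5154 × 1.09 = 0.5618, e^(−kt) = 0.5702.
M(1.09) = 378.33 + (227 − 378.33) × 0.5702 = 378.33 − 86.29 = 292.05 kg.

292 kg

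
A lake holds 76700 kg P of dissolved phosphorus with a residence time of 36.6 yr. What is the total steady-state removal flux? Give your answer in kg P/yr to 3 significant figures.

2100 kg P/yr

F = M / τ = 76700 / 36.6 = 2096 kg P/yr.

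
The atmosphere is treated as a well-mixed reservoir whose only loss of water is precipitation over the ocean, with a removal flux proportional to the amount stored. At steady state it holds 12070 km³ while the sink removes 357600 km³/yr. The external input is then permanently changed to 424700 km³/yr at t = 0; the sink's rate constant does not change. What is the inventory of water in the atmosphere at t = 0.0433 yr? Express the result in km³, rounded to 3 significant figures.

τ = M₀/F₀ = 12070/357600 = 0.03375 yr; rate constant k = 1/τ.
New steady state M_∞ = F₁/k = F₁·τ = 424700 × 0.03375 = 14335 km³.
M(t) = M_∞ + (M₀ − M_∞)·e^(−t/τ); t/τ = 0.0433/0.03375 = 1.283, so e^(−t/τ) = 0.2772.
M(t) = 14335 − 2265 × 0.2772 = 13707 km³.

13700 km³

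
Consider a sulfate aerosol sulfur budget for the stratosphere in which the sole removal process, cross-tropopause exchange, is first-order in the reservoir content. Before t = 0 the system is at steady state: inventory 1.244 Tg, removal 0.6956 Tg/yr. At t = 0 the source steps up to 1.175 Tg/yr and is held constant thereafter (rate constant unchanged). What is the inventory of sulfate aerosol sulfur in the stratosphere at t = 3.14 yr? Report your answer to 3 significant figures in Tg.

Residence time τ = M₀/F₀ = 1.788 yr. The eventual steady state is M_∞ = M₀·(F₁/F₀) = 1.244 × 1.175/0.6956 = 2.1014 Tg.
The anomaly ΔM(t) = M(t) − M_∞ decays as ΔM₀·e^(−t/τ) with ΔM₀ = 1.244 − 2.1014 = −0.8574 Tg.
At t = 3.14 yr, e^(−t/τ) = e^(−1.756) = 0.1728, so ΔM = −0.1481 Tg and M = 2.1014 − 0.1481 = 1.9532 Tg.

1.95 Tg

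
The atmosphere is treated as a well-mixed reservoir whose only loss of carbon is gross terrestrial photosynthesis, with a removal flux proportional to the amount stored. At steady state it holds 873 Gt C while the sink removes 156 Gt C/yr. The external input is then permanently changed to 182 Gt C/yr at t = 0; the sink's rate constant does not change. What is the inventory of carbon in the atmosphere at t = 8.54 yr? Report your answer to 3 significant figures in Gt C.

The sink rate constant is k = F₀/M₀ = 156/873 = 0.1787 yr⁻¹.
Solving dM/dt = F₁ − kM with M(0) = M₀ gives M(t) = F₁/k + (M₀ − F₁/k)·e^(−kt).
F₁/k = 182/0.1787 = 1018.5 Gt C; kt = 0.1787 × 8.54 = 1.526, e^(−kt) = 0.2174.
M(8.54) = 1018.5 + (873 − 1018.5) × 0.2174 = 1018.5 − 31.63 = 986.87 Gt C.

987 Gt C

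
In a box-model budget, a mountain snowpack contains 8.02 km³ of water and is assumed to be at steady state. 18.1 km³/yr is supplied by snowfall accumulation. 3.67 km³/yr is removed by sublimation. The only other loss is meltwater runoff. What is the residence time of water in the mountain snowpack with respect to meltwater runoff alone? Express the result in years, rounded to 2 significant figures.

0.56 yr

At steady state ΣF_in = ΣF_out.
ΣF_in = 18.100 km³/yr.
Meltwater runoff flux = ΣF_in − (3.67) = 18.100 − 3.670 = 14.43 km³/yr.
τ = M / F = 8.02 / 14.43 = 0.5558 yr.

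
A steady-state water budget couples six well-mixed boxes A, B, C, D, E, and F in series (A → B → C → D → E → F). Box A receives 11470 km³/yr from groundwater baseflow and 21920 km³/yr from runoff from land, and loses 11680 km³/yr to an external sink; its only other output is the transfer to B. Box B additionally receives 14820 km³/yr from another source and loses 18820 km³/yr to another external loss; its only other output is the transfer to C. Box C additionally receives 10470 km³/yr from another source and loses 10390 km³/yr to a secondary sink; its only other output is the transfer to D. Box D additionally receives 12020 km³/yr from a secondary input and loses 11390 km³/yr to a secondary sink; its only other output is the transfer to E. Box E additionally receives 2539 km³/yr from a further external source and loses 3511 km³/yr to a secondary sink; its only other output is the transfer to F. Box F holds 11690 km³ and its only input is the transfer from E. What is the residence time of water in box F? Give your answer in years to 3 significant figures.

Box A: F(A→B) = (11470 + 21920) − 11680 = 21710 km³/yr.
Box B: F(B→C) = (21710 + 14820) − 18820 = 17710 km³/yr.
Box C: F(C→D) = (17710 + 10470) − 10390 = 17790 km³/yr.
Box D: F(D→E) = (17790 + 12020) − 11390 = 18420 km³/yr.
Box E: F(E→F) = (18420 + 2539) − 3511 = 17448 km³/yr.
Box F throughput = its input = 17448 km³/yr; τ = 11690 / 17448 = 0.6700 yr.

0.670 yr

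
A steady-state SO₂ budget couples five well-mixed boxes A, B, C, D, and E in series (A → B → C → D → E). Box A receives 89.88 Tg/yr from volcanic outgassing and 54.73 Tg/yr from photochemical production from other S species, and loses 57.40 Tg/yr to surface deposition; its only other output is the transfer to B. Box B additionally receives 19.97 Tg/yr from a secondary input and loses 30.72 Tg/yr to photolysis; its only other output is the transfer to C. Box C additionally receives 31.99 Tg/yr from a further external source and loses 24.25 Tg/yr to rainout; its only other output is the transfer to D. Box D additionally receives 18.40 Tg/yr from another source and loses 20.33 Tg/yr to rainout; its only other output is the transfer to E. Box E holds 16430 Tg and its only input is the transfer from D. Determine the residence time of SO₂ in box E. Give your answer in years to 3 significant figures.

200 yr

Box A: F(A→B) = (89.88 + 54.73) − 57.40 = 87.210 Tg/yr.
Box B: F(B→C) = (87.210 + 19.97) − 30.72 = 76.460 Tg/yr.
Box C: F(C→D) = (76.460 + 31.99) − 24.25 = 84.200 Tg/yr.
Box D: F(D→E) = (84.200 + 18.40) − 20.33 = 82.270 Tg/yr.
Box E throughput = its input = 82.270 Tg/yr; τ = 16430 / 82.270 = 199.7 yr.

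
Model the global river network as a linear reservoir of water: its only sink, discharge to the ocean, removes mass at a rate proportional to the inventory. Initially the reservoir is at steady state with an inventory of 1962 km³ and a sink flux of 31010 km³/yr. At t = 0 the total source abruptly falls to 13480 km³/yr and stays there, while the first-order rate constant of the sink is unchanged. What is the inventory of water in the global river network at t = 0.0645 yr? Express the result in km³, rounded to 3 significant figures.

Residence time τ = M₀/F₀ = 0.06327 yr. The eventual steady state is M_∞ = M₀·(F₁/F₀) = 1962 × 13480/31010 = 852.88 km³.
The anomaly ΔM(t) = M(t) − M_∞ decays as ΔM₀·e^(−t/τ) with ΔM₀ = 1962 − 852.88 = 1109 km³.
At t = 0.0645 yr, e^(−t/τ) = e^(−1.019) = 0.3608, so ΔM = 400.2 km³ and M = 852.88 + 400.2 = 1253.0 km³.

1250 km³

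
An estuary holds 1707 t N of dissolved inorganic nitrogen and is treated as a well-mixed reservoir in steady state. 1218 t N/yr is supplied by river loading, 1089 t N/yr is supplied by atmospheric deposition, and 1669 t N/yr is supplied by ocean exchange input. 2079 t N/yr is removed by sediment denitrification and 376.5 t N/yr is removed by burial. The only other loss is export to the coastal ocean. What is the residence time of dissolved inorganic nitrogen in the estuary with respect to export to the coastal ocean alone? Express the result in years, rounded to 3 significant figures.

1.12 yr

At steady state ΣF_in = ΣF_out.
ΣF_in = 1218 + 1089 + 1669 = 3976.0 t N/yr.
Export to the coastal ocean flux = ΣF_in − (2079 + 376.5) = 3976.0 − 2456 = 1520 t N/yr.
τ = M / F = 1707 / 1520 = 1.123 yr.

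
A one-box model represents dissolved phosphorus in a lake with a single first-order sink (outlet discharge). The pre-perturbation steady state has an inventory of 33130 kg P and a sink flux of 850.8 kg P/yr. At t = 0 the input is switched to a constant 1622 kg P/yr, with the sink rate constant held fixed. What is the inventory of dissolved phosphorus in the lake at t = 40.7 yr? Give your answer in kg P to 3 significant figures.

τ = M₀/F₀ = 33130/850.8 = 38.94 yr; rate constant k = 1/τ.
New steady state M_∞ = F₁/k = F₁·τ = 1622 × 38.94 = 63160 kg P.
M(t) = M_∞ + (M₀ − M_∞)·e^(−t/τ); t/τ = 40.7/38.94 = 1.045, so e^(−t/τ) = 0.3516.
M(t) = 63160 − 30030 × 0.3516 = 52601 kg P.

52600 kg P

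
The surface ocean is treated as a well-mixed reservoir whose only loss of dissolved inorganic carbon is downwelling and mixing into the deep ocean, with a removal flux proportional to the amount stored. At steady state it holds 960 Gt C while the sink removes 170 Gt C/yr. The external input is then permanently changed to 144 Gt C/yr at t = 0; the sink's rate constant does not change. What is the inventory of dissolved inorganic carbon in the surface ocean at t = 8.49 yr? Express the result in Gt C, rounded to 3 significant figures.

846 Gt C

τ = M₀/F₀ = 960/170 = 5.647 yr; rate constant k = 1/τ.
New steady state M_∞ = F₁/k = F₁·τ = 144 × 5.647 = 813.18 Gt C.
M(t) = M_∞ + (M₀ − M_∞)·e^(−t/τ); t/τ = 8.49/5.647 = 1.503, so e^(−t/τ) = 0.2224.
M(t) = 813.18 + 146.8 × 0.2224 = 845.82 Gt C.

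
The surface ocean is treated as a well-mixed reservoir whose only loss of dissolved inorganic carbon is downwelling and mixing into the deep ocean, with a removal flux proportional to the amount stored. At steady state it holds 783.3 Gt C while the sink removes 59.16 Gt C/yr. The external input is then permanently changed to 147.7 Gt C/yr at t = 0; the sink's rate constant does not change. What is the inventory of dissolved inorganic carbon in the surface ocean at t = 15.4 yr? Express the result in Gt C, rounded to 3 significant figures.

1590 Gt C

τ = M₀/F₀ = 783.3/59.16 = 13.24 yr; rate constant k = 1/τ.
New steady state M_∞ = F₁/k = F₁·τ = 147.7 × 13.24 = 1955.6 Gt C.
M(t) = M_∞ + (M₀ − M_∞)·e^(−t/τ); t/τ = 15.4/13.24 = 1.163, so e^(−t/τ) = 0.3125.
M(t) = 1955.6 − 1172 × 0.3125 = 1589.2 Gt C.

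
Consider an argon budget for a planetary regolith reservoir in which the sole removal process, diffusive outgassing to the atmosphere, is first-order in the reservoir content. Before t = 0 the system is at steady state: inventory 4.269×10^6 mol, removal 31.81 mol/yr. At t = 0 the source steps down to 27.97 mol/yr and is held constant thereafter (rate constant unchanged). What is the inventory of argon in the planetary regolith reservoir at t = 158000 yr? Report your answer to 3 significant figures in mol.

3.91×10^6 mol

The sink rate constant is k = F₀/M₀ = 31.81/4.269×10^6 = 7.451×10^-6 yr⁻¹.
Solving dM/dt = F₁ − kM with M(0) = M₀ gives M(t) = F₁/k + (M₀ − F₁/k)·e^(−kt).
F₁/k = 27.97/7.451×10^-6 = 3.7537×10^6 mol; kt = 7.451×10^-6 × 158000 = 1.177, e^(−kt) = 0.3081.
M(158000) = 3.7537×10^6 + (4.269×10^6 − 3.7537×10^6) × 0.3081 = 3.7537×10^6 + 158800 = 3.9124×10^6 mol.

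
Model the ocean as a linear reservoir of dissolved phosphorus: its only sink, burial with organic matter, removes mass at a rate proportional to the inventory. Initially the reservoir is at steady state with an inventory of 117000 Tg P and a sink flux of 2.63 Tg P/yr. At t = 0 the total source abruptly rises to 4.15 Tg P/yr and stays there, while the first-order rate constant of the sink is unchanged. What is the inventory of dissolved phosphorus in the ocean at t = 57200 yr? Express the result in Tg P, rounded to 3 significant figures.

166000 Tg P

τ = M₀/F₀ = 117000/2.63 = 44490 yr; rate constant k = 1/τ.
New steady state M_∞ = F₁/k = F₁·τ = 4.15 × 44490 = 184620 Tg P.
M(t) = M_∞ + (M₀ − M_∞)·e^(−t/τ); t/τ = 57200/44490 = 1.286, so e^(−t/τ) = 0.2764.
M(t) = 184620 − 67620 × 0.2764 = 165930 Tg P.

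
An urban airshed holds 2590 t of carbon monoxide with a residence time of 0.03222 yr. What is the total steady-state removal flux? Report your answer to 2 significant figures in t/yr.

80000 t/yr

F = M / τ = 2590 / 0.03222 = 80380 t/yr.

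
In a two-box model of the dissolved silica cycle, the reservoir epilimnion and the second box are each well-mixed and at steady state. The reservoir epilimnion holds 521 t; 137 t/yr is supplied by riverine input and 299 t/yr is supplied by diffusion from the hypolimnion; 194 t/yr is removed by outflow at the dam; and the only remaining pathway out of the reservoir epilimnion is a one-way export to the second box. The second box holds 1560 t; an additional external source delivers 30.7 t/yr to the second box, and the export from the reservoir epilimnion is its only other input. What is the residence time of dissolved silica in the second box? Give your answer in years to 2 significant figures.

Balance the reservoir epilimnion: ΣF_in = 137 + 299 = 436.00 t/yr.
Export to the second box = ΣF_in − (194) = 242.00 t/yr.
Total input to the second box = 242.00 + 30.7 = 272.70 t/yr; at steady state this equals its total output.
τ = M / F = 1560 / 272.70 = 5.721 yr.

5.7 yr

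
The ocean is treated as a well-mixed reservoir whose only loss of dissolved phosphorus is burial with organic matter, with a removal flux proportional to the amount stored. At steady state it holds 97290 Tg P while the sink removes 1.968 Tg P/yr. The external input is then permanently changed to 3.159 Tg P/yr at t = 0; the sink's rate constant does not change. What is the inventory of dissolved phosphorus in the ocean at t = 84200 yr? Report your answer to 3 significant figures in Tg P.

The sink rate constant is k = F₀/M₀ = 1.968/97290 = 2.023×10^-5 yr⁻¹.
Solving dM/dt = F₁ − kM with M(0) = M₀ gives M(t) = F₁/k + (M₀ − F₁/k)·e^(−kt).
F₁/k = 3.159/2.023×10^-5 = 156170 Tg P; kt = 2.023×10^-5 × 84200 = 1.703, e^(−kt) = 0.1821.
M(84200) = 156170 + (97290 − 156170) × 0.1821 = 156170 − 10720 = 145450 Tg P.

145000 Tg P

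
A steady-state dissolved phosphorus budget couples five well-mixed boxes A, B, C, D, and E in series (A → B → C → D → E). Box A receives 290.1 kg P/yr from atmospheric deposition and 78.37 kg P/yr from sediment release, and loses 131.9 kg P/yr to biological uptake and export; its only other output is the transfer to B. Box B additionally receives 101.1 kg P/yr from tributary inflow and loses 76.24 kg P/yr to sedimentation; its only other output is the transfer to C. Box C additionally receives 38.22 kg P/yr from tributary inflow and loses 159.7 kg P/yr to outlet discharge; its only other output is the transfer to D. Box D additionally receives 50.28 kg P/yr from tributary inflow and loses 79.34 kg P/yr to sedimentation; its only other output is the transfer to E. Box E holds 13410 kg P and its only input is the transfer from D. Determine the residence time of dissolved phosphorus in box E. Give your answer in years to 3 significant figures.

Box A: F(A→B) = (290.1 + 78.37) − 131.9 = 236.57 kg P/yr.
Box B: F(B→C) = (236.57 + 101.1) − 76.24 = 261.43 kg P/yr.
Box C: F(C→D) = (261.43 + 38.22) − 159.7 = 139.95 kg P/yr.
Box D: F(D→E) = (139.95 + 50.28) − 79.34 = 110.89 kg P/yr.
Box E throughput = its input = 110.89 kg P/yr; τ = 13410 / 110.89 = 120.9 yr.

121 yr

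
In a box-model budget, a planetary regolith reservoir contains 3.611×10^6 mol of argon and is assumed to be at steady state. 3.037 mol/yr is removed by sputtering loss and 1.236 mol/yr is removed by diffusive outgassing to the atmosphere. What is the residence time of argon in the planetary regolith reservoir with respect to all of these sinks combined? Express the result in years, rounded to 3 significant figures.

845000 yr

Total removal flux = 3.037 + 1.236 = 4.2730 mol/yr.
τ = M / ΣF_out = 3.611×10^6 / 4.2730 = 845100 yr.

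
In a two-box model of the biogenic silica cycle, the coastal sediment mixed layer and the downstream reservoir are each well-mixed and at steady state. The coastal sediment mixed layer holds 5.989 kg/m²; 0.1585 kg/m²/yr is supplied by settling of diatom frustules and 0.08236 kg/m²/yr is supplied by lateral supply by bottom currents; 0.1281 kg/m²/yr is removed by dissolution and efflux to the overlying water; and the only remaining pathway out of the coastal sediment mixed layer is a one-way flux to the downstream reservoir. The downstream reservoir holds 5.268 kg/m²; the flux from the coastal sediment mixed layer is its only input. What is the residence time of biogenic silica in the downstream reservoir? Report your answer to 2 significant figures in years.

Balance the coastal sediment mixed layer: ΣF_in = 0.1585 + 0.08236 = 0.24086 kg/m²/yr.
Flux to the downstream reservoir = ΣF_in − (0.1281) = 0.11276 kg/m²/yr.
At steady state the output of the downstream reservoir equals its input, 0.11276 kg/m²/yr.
τ = M / F = 5.268 / 0.11276 = 46.72 yr.

47 yr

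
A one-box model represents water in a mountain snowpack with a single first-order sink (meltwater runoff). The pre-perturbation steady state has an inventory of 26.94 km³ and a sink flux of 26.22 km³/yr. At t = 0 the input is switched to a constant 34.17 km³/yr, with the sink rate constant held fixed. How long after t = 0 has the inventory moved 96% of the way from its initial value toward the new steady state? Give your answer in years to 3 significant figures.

3.31 yr

τ = M₀/F₀ = 26.94/26.22 = 1.027 yr.
The remaining gap fraction is e^(−t/τ); 96% covered ⇒ e^(−t/τ) = 0.0400.
t = −τ ln(0.0400) = 1.027 × 3.219 = 3.307 yr.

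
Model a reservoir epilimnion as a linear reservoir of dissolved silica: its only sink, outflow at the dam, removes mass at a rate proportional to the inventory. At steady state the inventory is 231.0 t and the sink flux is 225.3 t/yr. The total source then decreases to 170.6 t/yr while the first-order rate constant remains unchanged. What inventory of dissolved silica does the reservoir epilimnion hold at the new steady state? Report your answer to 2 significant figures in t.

170 t

Rate constant k = F/M = 225.3 / 231.0 = 0.9753 yr⁻¹.
At the new steady state, source = k·M_new ⇒ M_new = 170.6 / 0.9753 = 174.9 t.
(Equivalently M_new = M × F_new/F_old = 231.0 × 170.6/225.3.)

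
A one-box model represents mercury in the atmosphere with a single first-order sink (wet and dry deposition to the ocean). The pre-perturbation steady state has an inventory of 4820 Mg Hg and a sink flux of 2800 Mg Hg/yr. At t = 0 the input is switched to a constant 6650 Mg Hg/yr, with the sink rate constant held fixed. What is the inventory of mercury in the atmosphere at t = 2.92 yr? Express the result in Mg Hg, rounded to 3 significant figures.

10200 Mg Hg

τ = M₀/F₀ = 4820/2800 = 1.721 yr; rate constant k = 1/τ.
New steady state M_∞ = F₁/k = F₁·τ = 6650 × 1.721 = 11448 Mg Hg.
M(t) = M_∞ + (M₀ − M_∞)·e^(−t/τ); t/τ = 2.92/1.721 = 1.696, so e^(−t/τ) = 0.1834.
M(t) = 11448 − 6628 × 0.1834 = 10232 Mg Hg.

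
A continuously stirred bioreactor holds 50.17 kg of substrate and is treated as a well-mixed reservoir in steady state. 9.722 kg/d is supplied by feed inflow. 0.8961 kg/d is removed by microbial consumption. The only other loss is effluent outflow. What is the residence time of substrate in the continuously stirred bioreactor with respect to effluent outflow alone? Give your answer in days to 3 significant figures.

5.68 d

At steady state ΣF_in = ΣF_out.
ΣF_in = 9.7220 kg/d.
Effluent outflow flux = ΣF_in − (0.8961) = 9.7220 − 0.8961 = 8.826 kg/d.
τ = M / F = 50.17 / 8.826 = 5.684 d.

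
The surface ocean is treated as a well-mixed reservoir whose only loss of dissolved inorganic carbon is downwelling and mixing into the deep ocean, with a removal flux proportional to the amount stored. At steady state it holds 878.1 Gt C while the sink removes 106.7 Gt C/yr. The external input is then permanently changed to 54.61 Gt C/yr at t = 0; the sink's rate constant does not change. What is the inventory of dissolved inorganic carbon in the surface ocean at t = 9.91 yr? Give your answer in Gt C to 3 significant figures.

578 Gt C

Residence time τ = M₀/F₀ = 8.230 yr. The eventual steady state is M_∞ = M₀·(F₁/F₀) = 878.1 × 54.61/106.7 = 449.42 Gt C.
The anomaly ΔM(t) = M(t) − M_∞ decays as ΔM₀·e^(−t/τ) with ΔM₀ = 878.1 − 449.42 = 428.7 Gt C.
At t = 9.91 yr, e^(−t/τ) = e^(−1.204) = 0.2999, so ΔM = 128.6 Gt C and M = 449.42 + 128.6 = 578.00 Gt C.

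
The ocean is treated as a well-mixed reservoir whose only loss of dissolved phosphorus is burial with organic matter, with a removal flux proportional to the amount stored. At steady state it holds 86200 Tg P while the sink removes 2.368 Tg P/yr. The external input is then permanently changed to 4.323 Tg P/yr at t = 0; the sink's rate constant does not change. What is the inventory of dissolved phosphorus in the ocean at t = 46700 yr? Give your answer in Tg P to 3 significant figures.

138000 Tg P

Residence time τ = M₀/F₀ = 36400 yr. The eventual steady state is M_∞ = M₀·(F₁/F₀) = 86200 × 4.323/2.368 = 157370 Tg P.
The anomaly ΔM(t) = M(t) − M_∞ decays as ΔM₀·e^(−t/τ) with ΔM₀ = 86200 − 157370 = −71170 Tg P.
At t = 46700 yr, e^(−t/τ) = e^(−1.283) = 0.2772, so ΔM = −19730 Tg P and M = 157370 − 19730 = 137640 Tg P.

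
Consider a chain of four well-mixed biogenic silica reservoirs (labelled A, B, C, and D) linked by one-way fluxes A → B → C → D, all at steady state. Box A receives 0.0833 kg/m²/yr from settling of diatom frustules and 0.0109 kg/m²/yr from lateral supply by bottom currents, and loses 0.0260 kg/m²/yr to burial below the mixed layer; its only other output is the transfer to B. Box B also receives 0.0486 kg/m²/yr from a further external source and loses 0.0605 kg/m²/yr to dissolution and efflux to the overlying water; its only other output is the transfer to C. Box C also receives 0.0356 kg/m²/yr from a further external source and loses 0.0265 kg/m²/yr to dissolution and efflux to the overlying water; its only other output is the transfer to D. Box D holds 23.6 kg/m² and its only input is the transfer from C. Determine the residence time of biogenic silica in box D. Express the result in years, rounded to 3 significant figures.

361 yr

Box A: F(A→B) = (0.0833 + 0.0109) − 0.0260 = 0.068200 kg/m²/yr.
Box B: F(B→C) = (0.068200 + 0.0486) − 0.0605 = 0.056300 kg/m²/yr.
Box C: F(C→D) = (0.056300 + 0.0356) − 0.0265 = 0.065400 kg/m²/yr.
Box D throughput = its input = 0.065400 kg/m²/yr; τ = 23.6 / 0.065400 = 360.9 yr.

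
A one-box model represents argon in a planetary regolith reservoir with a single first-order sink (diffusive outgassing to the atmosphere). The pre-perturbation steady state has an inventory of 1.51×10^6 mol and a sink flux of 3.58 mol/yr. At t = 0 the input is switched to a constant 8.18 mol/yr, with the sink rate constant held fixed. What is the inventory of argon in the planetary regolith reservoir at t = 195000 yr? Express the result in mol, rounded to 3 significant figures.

τ = M₀/F₀ = 1.51×10^6/3.58 = 421800 yr; rate constant k = 1/τ.
New steady state M_∞ = F₁/k = F₁·τ = 8.18 × 421800 = 3.4502×10^6 mol.
M(t) = M_∞ + (M₀ − M_∞)·e^(−t/τ); t/τ = 195000/421800 = 0.4623, so e^(−t/τ) = 0.6298.
M(t) = 3.4502×10^6 − 1.940×10^6 × 0.6298 = 2.2282×10^6 mol.

2.23×10^6 mol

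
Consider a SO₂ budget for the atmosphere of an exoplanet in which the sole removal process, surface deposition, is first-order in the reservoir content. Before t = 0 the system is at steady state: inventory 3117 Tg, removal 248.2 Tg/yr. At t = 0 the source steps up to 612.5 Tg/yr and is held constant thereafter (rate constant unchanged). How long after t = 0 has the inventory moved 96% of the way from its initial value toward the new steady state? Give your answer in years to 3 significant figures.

τ = M₀/F₀ = 3117/248.2 = 12.56 yr.
The remaining gap fraction is e^(−t/τ); 96% covered ⇒ e^(−t/τ) = 0.0400.
t = −τ ln(0.0400) = 12.56 × 3.219 = 40.42 yr.

40.4 yr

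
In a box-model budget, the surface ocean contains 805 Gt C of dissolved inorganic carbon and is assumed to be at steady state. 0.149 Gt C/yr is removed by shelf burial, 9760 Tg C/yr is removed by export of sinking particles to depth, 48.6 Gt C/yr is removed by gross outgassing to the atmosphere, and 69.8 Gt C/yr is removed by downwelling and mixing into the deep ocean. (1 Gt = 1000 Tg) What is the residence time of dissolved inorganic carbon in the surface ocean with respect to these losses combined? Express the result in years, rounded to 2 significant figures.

Convert the export of sinking particles to depth flux: 9760 Tg C/yr = 9.760 Gt C/yr.
Total removal = 0.1490 + 9.760 + 48.60 + 69.80 = 128.31 Gt C/yr.
τ = M / ΣF_out = 805 / 128.31 = 6.274 yr.

6.3 yr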